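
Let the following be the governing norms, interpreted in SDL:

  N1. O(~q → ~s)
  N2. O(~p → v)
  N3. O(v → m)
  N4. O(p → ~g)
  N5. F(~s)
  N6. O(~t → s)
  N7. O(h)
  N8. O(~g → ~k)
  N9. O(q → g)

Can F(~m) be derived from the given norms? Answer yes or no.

Yes

Premise 5 is F(~s), i.e. O(s).
Premise 1, O(~q → ~s), contraposes to O(s → q); with O(s) we get O(q).
With premise 9, O(q → g), the K-axiom yields O(g).
Premise 4, O(p → ~g), contraposes to O(g → ~p); with O(g) we get O(~p).
Premise 2 is O(~p → v); since O(~p), deontic closure gives O(v).
From O(v) and premise 3, O(v → m), we obtain O(m).
Premises 6, 7, 8 do not contribute to this derivation.
So O(m) holds, i.e. F(~m). The claim follows.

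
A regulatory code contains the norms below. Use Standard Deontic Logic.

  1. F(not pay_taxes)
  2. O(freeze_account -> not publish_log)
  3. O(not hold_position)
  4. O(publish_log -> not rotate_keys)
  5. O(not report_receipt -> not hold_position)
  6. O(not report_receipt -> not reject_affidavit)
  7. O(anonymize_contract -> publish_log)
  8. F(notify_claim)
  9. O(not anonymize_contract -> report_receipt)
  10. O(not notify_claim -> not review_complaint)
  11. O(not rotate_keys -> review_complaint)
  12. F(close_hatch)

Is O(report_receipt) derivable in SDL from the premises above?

F(notify_claim) at premise 8 means O(not notify_claim).
With premise 10, O(not notify_claim -> not review_complaint), the K-axiom yields O(not review_complaint).
Premise 11, O(not rotate_keys -> review_complaint), contraposes to O(not review_complaint -> rotate_keys); with O(not review_complaint) we get O(rotate_keys).
Premise 4, O(publish_log -> not rotate_keys), contraposes to O(rotate_keys -> not publish_log); with O(rotate_keys) we get O(not publish_log).
Premise 7, O(anonymize_contract -> publish_log), contraposes to O(not publish_log -> not anonymize_contract); with O(not publish_log) we get O(not anonymize_contract).
Premise 9 is O(not anonymize_contract -> report_receipt); since O(not anonymize_contract), deontic closure gives O(report_receipt).
Premises 1, 2, 3, 5, 6, 12 do not contribute to this derivation.
So O(report_receipt) follows.

Yes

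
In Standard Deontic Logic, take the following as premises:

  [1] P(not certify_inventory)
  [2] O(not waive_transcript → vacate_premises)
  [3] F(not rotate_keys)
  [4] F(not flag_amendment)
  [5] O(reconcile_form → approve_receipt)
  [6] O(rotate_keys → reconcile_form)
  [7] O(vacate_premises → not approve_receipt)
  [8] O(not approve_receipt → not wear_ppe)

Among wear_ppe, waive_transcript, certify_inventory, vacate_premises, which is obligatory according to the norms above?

waive_transcript

Premise 3, F(not rotate_keys), is equivalent to O(rotate_keys).
With premise 6, O(rotate_keys → reconcile_form), the K-axiom yields O(reconcile_form).
Premise 5 is O(reconcile_form → approve_receipt); since O(reconcile_form), deontic closure gives O(approve_receipt).
The contrapositive of premise 7 (O(vacate_premises → not approve_receipt)) is O(approve_receipt → not vacate_premises), and O(approve_receipt) is already established, so O(not vacate_premises).
Premise 2, O(not waive_transcript → vacate_premises), contraposes to O(not vacate_premises → waive_transcript); with O(not vacate_premises) we get O(waive_transcript).
So O(waive_transcript) holds — waive_transcript is obligatory. None of the other listed options is made obligatory by any chain of premises.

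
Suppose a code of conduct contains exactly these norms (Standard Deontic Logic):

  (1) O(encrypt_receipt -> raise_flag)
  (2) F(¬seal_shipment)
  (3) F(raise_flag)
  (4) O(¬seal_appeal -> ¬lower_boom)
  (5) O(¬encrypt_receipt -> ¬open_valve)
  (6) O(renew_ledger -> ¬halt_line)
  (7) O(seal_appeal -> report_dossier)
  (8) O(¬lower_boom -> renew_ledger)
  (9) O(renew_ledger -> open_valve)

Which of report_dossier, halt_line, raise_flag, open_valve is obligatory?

Premise 3, F(raise_flag), is equivalent to O(¬raise_flag).
The contrapositive of premise 1 (O(encrypt_receipt -> raise_flag)) is O(¬raise_flag -> ¬encrypt_receipt), and O(¬raise_flag) is already established, so O(¬encrypt_receipt).
Premise 5 is O(¬encrypt_receipt -> ¬open_valve); since O(¬encrypt_receipt), deontic closure gives O(¬open_valve).
Premise 9, O(renew_ledger -> open_valve), contraposes to O(¬open_valve -> ¬renew_ledger); with O(¬open_valve) we get O(¬renew_ledger).
Premise 8, O(¬lower_boom -> renew_ledger), contraposes to O(¬renew_ledger -> lower_boom); with O(¬renew_ledger) we get O(lower_boom).
Premise 4, O(¬seal_appeal -> ¬lower_boom), contraposes to O(lower_boom -> seal_appeal); with O(lower_boom) we get O(seal_appeal).
With premise 7, O(seal_appeal -> report_dossier), the K-axiom yields O(report_dossier).
So O(report_dossier) holds — report_dossier is obligatory. None of the other listed options is made obligatory by any chain of premises.

report_dossier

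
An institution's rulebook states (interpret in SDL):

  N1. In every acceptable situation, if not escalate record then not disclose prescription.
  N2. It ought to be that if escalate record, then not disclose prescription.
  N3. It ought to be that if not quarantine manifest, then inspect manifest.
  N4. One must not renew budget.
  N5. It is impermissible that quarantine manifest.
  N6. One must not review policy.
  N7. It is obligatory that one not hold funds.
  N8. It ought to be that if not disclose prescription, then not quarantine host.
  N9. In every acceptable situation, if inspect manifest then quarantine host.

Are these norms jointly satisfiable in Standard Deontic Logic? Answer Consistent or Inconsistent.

Premises 1 and 2 are O(¬escalate_record → ¬disclose_prescription) and O(escalate_record → ¬disclose_prescription); every ideal world satisfies ¬escalate_record or escalate_record, so in either case ¬disclose_prescription holds — hence O(¬disclose_prescription).
Applying K to premise 8 (O(¬disclose_prescription → ¬quarantine_host)) and O(¬disclose_prescription) yields O(¬quarantine_host).
The contrapositive of premise 9 (O(inspect_manifest → quarantine_host)) is O(¬quarantine_host → ¬inspect_manifest), and O(¬quarantine_host) is already established, so O(¬inspect_manifest).
Premise 3 is O(¬quarantine_manifest → inspect_manifest); contrapositively O(¬inspect_manifest → quarantine_manifest). Since O(¬inspect_manifest) holds, K gives O(quarantine_manifest).
However, F(quarantine_manifest) at premise 5 amounts to O(¬quarantine_manifest).
We now have both O(quarantine_manifest) and O(¬quarantine_manifest) — quarantine_manifest is simultaneously obligatory and forbidden, violating the D-axiom.

Inconsistent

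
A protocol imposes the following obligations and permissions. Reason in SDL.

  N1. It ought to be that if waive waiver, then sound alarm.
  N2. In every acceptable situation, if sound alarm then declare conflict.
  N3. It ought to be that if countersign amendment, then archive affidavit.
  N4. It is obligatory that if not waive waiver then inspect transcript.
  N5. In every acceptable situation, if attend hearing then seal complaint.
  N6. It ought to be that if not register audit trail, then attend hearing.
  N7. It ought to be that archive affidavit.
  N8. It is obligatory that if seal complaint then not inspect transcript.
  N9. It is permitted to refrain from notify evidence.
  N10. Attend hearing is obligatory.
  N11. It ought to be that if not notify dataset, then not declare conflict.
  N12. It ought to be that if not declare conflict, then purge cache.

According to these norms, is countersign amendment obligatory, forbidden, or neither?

Neither

Premise 3 is O(countersign_amendment → archive_affidavit); even if O(archive_affidavit) held, inferring O(countersign_amendment) would be affirming the consequent — invalid.
No premise or chain of K-axiom applications forces O(countersign_amendment), and none forces O(¬countersign_amendment). So countersign_amendment is neither obligatory nor forbidden under these norms.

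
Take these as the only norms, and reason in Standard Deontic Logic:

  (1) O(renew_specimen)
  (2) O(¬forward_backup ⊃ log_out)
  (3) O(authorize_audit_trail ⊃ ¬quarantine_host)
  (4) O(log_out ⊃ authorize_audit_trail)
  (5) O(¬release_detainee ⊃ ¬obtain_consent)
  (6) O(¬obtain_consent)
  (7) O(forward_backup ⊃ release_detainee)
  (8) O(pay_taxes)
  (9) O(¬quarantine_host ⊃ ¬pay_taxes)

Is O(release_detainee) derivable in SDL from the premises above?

Yes

Premise 8 states O(pay_taxes) outright.
The contrapositive of premise 9 (O(¬quarantine_host ⊃ ¬pay_taxes)) is O(pay_taxes ⊃ quarantine_host), and O(pay_taxes) is already established, so O(quarantine_host).
Premise 3, O(authorize_audit_trail ⊃ ¬quarantine_host), contraposes to O(quarantine_host ⊃ ¬authorize_audit_trail); with O(quarantine_host) we get O(¬authorize_audit_trail).
Premise 4, O(log_out ⊃ authorize_audit_trail), contraposes to O(¬authorize_audit_trail ⊃ ¬log_out); with O(¬authorize_audit_trail) we get O(¬log_out).
Premise 2 is O(¬forward_backup ⊃ log_out); contrapositively O(¬log_out ⊃ forward_backup). Since O(¬log_out) holds, K gives O(forward_backup).
Premise 7 is O(forward_backup ⊃ release_detainee); since O(forward_backup), deontic closure gives O(release_detainee).
Premises 1, 5, 6 do not contribute to this derivation.
So O(release_detainee) follows.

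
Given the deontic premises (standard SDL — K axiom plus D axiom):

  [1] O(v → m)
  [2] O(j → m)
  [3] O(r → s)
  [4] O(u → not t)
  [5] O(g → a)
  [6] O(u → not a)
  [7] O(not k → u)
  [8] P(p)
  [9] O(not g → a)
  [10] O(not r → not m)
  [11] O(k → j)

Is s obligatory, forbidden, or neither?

Premises 9 and 5 cover both cases: O(not g → a) and O(g → a). Since not g ∨ g is a tautology, O(a) follows.
Premise 6 is O(u → not a); contrapositively O(a → not u). Since O(a) holds, K gives O(not u).
Premise 7, O(not k → u), contraposes to O(not u → k); with O(not u) we get O(k).
Premise 11 is O(k → j); since O(k), deontic closure gives O(j).
From O(j) and premise 2, O(j → m), we obtain O(m).
Premise 10, O(not r → not m), contraposes to O(m → r); with O(m) we get O(r).
From O(r) and premise 3, O(r → s), we obtain O(s).
Premises 1, 4, 8 do not contribute to this derivation.
Hence s is obligatory.

Obligatory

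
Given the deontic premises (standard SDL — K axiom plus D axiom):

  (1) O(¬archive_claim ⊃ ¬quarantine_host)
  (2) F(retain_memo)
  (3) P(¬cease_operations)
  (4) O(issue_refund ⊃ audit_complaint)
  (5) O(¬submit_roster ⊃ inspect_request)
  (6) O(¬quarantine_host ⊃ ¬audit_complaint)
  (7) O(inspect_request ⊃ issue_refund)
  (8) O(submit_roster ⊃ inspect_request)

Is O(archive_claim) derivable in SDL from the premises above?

By case analysis on submit_roster: premise 8 gives O(submit_roster ⊃ inspect_request) and premise 5 gives O(¬submit_roster ⊃ inspect_request), so O(inspect_request) either way.
With premise 7, O(inspect_request ⊃ issue_refund), the K-axiom yields O(issue_refund).
From O(issue_refund) and premise 4, O(issue_refund ⊃ audit_complaint), we obtain O(audit_complaint).
The contrapositive of premise 6 (O(¬quarantine_host ⊃ ¬audit_complaint)) is O(audit_complaint ⊃ quarantine_host), and O(audit_complaint) is already established, so O(quarantine_host).
Premise 1, O(¬archive_claim ⊃ ¬quarantine_host), contraposes to O(quarantine_host ⊃ archive_claim); with O(quarantine_host) we get O(archive_claim).
Premises 2, 3 do not contribute to this derivation.
So O(archive_claim) follows.

Yes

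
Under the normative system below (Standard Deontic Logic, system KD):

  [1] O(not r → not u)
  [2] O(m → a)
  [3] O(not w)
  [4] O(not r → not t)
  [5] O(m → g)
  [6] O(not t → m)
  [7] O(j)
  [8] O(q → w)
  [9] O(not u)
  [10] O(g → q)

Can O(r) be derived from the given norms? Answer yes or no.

Premise 3 gives O(not w).
The contrapositive of premise 8 (O(q → w)) is O(not w → not q), and O(not w) is already established, so O(not q).
The contrapositive of premise 10 (O(g → q)) is O(not q → not g), and O(not q) is already established, so O(not g).
Premise 5, O(m → g), contraposes to O(not g → not m); with O(not g) we get O(not m).
Premise 6, O(not t → m), contraposes to O(not m → t); with O(not m) we get O(t).
The contrapositive of premise 4 (O(not r → not t)) is O(t → r), and O(t) is already established, so O(r).
Premises 1, 2, 7, 9 do not contribute to this derivation.
So O(r) follows.

Yes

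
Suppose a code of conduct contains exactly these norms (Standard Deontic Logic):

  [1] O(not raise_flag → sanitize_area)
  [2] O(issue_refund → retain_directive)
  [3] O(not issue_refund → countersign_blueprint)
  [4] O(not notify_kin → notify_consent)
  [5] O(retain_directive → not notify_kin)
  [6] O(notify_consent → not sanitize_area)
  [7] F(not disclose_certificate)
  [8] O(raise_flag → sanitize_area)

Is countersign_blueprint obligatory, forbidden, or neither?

Obligatory

Premises 1 and 8 are O(not raise_flag → sanitize_area) and O(raise_flag → sanitize_area); every ideal world satisfies not raise_flag or raise_flag, so in either case sanitize_area holds — hence O(sanitize_area).
Premise 6 is O(notify_consent → not sanitize_area); contrapositively O(sanitize_area → not notify_consent). Since O(sanitize_area) holds, K gives O(not notify_consent).
Premise 4 is O(not notify_kin → notify_consent); contrapositively O(not notify_consent → notify_kin). Since O(not notify_consent) holds, K gives O(notify_kin).
Premise 5 is O(retain_directive → not notify_kin); contrapositively O(notify_kin → not retain_directive). Since O(notify_kin) holds, K gives O(not retain_directive).
Premise 2, O(issue_refund → retain_directive), contraposes to O(not retain_directive → not issue_refund); with O(not retain_directive) we get O(not issue_refund).
From O(not issue_refund) and premise 3, O(not issue_refund → countersign_blueprint), we obtain O(countersign_blueprint).
Premise 7 does not contribute to this derivation.
Hence countersign_blueprint is obligatory.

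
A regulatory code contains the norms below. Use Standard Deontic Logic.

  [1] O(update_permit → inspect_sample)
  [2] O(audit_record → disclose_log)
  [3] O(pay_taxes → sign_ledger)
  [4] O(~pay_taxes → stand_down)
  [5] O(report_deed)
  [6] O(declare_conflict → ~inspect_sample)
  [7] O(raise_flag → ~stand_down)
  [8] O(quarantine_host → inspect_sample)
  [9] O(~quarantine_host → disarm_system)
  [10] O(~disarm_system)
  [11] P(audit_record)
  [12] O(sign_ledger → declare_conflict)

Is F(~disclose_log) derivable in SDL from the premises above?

Premise 2 is O(audit_record → disclose_log), but O(audit_record) is not derivable from the premises (the permission P(audit_record) asserts only ~O(~audit_record), not O(audit_record)), so it does not yield O(disclose_log).
No other premise forces O(disclose_log). An ideal world satisfying every premise can still have ~disclose_log true, so F(~disclose_log) is not derivable.

No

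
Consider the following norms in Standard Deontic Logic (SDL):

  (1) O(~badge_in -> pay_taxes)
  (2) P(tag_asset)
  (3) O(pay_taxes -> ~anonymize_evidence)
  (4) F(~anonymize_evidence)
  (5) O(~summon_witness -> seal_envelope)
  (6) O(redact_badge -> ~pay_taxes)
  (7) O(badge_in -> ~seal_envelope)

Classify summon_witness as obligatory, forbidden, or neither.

Premise 4 is F(~anonymize_evidence), i.e. O(anonymize_evidence).
The contrapositive of premise 3 (O(pay_taxes -> ~anonymize_evidence)) is O(anonymize_evidence -> ~pay_taxes), and O(anonymize_evidence) is already established, so O(~pay_taxes).
Premise 1, O(~badge_in -> pay_taxes), contraposes to O(~pay_taxes -> badge_in); with O(~pay_taxes) we get O(badge_in).
Applying K to premise 7 (O(badge_in -> ~seal_envelope)) and O(badge_in) yields O(~seal_envelope).
Premise 5, O(~summon_witness -> seal_envelope), contraposes to O(~seal_envelope -> summon_witness); with O(~seal_envelope) we get O(summon_witness).
Premises 2, 6 do not contribute to this derivation.
Hence summon_witness is obligatory.

Obligatory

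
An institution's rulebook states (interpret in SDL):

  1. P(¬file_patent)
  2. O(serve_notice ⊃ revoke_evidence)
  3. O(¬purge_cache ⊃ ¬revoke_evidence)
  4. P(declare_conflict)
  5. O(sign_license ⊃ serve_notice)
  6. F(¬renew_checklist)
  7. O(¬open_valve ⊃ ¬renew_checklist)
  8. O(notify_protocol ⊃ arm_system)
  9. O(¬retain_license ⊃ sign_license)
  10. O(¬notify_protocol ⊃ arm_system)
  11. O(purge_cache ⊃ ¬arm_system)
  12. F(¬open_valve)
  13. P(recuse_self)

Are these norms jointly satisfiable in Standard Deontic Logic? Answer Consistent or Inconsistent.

Consistent

Premise 7 is O(¬open_valve ⊃ ¬renew_checklist), but O(¬open_valve) is not derivable from the premises, so it does not yield O(¬renew_checklist).
So O(¬renew_checklist) is not derivable, and the apparent clash with O(renew_checklist) does not arise.
A world satisfying every obligation exists (e.g. arm_system=true, declare_conflict=false, file_patent=false, notify_protocol=false, open_valve=true, purge_cache=false, recuse_self=false, renew_checklist=true, retain_license=true, revoke_evidence=false, serve_notice=false, sign_license=false); no atom is both obligatory and forbidden, so the set is consistent.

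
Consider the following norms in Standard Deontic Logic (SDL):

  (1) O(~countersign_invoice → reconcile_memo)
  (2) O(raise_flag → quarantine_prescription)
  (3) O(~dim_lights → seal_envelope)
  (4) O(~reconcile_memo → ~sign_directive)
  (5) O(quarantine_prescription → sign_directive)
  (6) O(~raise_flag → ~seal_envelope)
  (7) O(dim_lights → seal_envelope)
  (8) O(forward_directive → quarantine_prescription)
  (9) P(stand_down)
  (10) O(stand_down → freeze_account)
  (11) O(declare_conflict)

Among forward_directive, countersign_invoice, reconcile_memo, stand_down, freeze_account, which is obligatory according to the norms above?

reconcile_memo

Premises 3 and 7 are O(~dim_lights → seal_envelope) and O(dim_lights → seal_envelope); every ideal world satisfies ~dim_lights or dim_lights, so in either case seal_envelope holds — hence O(seal_envelope).
Premise 6 is O(~raise_flag → ~seal_envelope); contrapositively O(seal_envelope → raise_flag). Since O(seal_envelope) holds, K gives O(raise_flag).
With premise 2, O(raise_flag → quarantine_prescription), the K-axiom yields O(quarantine_prescription).
From O(quarantine_prescription) and premise 5, O(quarantine_prescription → sign_directive), we obtain O(sign_directive).
The contrapositive of premise 4 (O(~reconcile_memo → ~sign_directive)) is O(sign_directive → reconcile_memo), and O(sign_directive) is already established, so O(reconcile_memo).
So O(reconcile_memo) holds — reconcile_memo is obligatory. None of the other listed options is made obligatory by any chain of premises.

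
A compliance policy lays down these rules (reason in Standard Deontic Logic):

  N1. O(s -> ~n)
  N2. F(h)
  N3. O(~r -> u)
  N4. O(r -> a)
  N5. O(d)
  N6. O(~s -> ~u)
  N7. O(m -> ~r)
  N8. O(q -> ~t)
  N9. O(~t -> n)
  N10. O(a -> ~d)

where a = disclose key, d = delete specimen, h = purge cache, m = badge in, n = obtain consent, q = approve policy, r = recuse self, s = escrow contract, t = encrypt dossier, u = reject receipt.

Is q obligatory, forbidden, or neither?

Forbidden

From premise 5 we have O(d).
Premise 10 is O(a -> ~d); contrapositively O(d -> ~a). Since O(d) holds, K gives O(~a).
The contrapositive of premise 4 (O(r -> a)) is O(~a -> ~r), and O(~a) is already established, so O(~r).
Applying K to premise 3 (O(~r -> u)) and O(~r) yields O(u).
The contrapositive of premise 6 (O(~s -> ~u)) is O(u -> s), and O(u) is already established, so O(s).
Premise 1 is O(s -> ~n); since O(s), deontic closure gives O(~n).
The contrapositive of premise 9 (O(~t -> n)) is O(~n -> t), and O(~n) is already established, so O(t).
Premise 8, O(q -> ~t), contraposes to O(t -> ~q); with O(t) we get O(~q).
Premises 2, 7 do not contribute to this derivation.
Thus O(~q), which is F(q): q is forbidden.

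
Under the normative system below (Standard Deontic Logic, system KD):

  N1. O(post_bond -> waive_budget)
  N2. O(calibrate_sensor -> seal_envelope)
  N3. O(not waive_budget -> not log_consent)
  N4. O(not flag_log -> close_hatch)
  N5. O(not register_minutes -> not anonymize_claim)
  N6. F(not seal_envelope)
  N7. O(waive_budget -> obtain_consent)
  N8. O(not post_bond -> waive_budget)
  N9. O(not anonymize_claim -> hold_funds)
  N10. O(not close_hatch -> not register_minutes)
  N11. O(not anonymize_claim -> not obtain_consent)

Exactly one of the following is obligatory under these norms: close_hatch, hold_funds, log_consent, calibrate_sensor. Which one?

close_hatch

Premises 8 and 1 are O(not post_bond -> waive_budget) and O(post_bond -> waive_budget); every ideal world satisfies not post_bond or post_bond, so in either case waive_budget holds — hence O(waive_budget).
From O(waive_budget) and premise 7, O(waive_budget -> obtain_consent), we obtain O(obtain_consent).
Premise 11, O(not anonymize_claim -> not obtain_consent), contraposes to O(obtain_consent -> anonymize_claim); with O(obtain_consent) we get O(anonymize_claim).
Premise 5, O(not register_minutes -> not anonymize_claim), contraposes to O(anonymize_claim -> register_minutes); with O(anonymize_claim) we get O(register_minutes).
Premise 10, O(not close_hatch -> not register_minutes), contraposes to O(register_minutes -> close_hatch); with O(register_minutes) we get O(close_hatch).
So O(close_hatch) holds — close_hatch is obligatory. None of the other listed options is made obligatory by any chain of premises.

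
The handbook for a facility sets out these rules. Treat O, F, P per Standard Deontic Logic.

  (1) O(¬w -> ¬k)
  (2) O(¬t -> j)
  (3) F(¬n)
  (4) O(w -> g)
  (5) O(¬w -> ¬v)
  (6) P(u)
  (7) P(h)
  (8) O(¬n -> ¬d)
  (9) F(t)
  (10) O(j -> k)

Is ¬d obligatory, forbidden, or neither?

Premise 8 is O(¬n -> ¬d), but O(¬n) is not derivable from the premises, so it does not yield O(¬d).
No premise or chain of K-axiom applications forces O(¬d), and none forces O(d). So ¬d is neither obligatory nor forbidden under these norms.

Neither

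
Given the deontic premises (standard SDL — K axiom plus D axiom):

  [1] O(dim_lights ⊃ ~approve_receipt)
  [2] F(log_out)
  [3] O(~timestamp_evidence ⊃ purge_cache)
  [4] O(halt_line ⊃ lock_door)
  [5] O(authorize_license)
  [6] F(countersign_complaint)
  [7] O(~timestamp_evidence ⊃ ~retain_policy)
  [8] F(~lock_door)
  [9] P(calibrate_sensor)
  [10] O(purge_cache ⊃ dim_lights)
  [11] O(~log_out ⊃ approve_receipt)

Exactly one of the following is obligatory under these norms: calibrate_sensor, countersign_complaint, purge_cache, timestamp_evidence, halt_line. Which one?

timestamp_evidence

F(log_out) at premise 2 means O(~log_out).
Premise 11 is O(~log_out ⊃ approve_receipt); since O(~log_out), deontic closure gives O(approve_receipt).
Premise 1 is O(dim_lights ⊃ ~approve_receipt); contrapositively O(approve_receipt ⊃ ~dim_lights). Since O(approve_receipt) holds, K gives O(~dim_lights).
Premise 10 is O(purge_cache ⊃ dim_lights); contrapositively O(~dim_lights ⊃ ~purge_cache). Since O(~dim_lights) holds, K gives O(~purge_cache).
Premise 3 is O(~timestamp_evidence ⊃ purge_cache); contrapositively O(~purge_cache ⊃ timestamp_evidence). Since O(~purge_cache) holds, K gives O(timestamp_evidence).
So O(timestamp_evidence) holds — timestamp_evidence is obligatory. None of the other listed options is made obligatory by any chain of premises.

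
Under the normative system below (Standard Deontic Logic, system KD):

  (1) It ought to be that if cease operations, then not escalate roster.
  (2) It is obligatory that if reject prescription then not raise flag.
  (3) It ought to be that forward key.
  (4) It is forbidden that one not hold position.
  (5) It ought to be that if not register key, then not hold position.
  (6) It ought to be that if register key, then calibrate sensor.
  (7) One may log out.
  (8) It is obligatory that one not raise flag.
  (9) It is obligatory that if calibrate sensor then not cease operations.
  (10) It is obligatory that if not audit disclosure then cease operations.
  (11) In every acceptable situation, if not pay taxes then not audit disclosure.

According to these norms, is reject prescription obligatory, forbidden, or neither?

Premise 2 is O(reject_prescription → ¬raise_flag); even if O(¬raise_flag) held, inferring O(reject_prescription) would be affirming the consequent — invalid.
No premise or chain of K-axiom applications forces O(reject_prescription), and none forces O(¬reject_prescription). So reject_prescription is neither obligatory nor forbidden under these norms.

Neither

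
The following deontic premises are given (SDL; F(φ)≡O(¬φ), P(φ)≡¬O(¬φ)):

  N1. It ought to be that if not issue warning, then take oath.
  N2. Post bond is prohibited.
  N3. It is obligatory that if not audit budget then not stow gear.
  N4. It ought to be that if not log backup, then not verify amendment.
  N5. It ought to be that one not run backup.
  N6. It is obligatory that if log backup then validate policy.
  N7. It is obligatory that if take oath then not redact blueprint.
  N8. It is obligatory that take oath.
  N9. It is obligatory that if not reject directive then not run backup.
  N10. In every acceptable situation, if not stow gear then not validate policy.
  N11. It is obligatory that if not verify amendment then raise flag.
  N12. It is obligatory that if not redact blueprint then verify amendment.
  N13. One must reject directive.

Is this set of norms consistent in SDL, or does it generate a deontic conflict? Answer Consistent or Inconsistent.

Premise 9 is O(¬reject_directive → ¬run_backup); even if O(¬run_backup) held, inferring O(¬reject_directive) would be affirming the consequent — invalid.
So O(¬reject_directive) is not derivable, and the apparent clash with O(reject_directive) does not arise.
A world satisfying every obligation exists (e.g. audit_budget=true, issue_warning=false, log_backup=true, post_bond=false, raise_flag=false, redact_blueprint=false, reject_directive=true, run_backup=false, stow_gear=true, take_oath=true, validate_policy=true, verify_amendment=true); no atom is both obligatory and forbidden, so the set is consistent.

Consistent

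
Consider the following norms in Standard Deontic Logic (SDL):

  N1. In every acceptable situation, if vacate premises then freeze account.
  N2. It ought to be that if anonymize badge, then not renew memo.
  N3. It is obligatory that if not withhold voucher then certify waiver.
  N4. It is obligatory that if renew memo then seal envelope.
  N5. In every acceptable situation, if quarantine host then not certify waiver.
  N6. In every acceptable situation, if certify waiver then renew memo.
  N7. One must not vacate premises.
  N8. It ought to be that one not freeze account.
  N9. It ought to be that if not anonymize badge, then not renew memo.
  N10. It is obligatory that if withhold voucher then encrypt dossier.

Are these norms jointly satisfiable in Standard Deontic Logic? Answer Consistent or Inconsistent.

Consistent

Premise 1 is O(vacate_premises → freeze_account), but O(vacate_premises) is not derivable from the premises, so it does not yield O(freeze_account).
So O(freeze_account) is not derivable, and the apparent clash with O(¬freeze_account) does not arise.
A world satisfying every obligation exists (e.g. anonymize_badge=false, certify_waiver=false, encrypt_dossier=true, freeze_account=false, quarantine_host=false, renew_memo=false, seal_envelope=false, vacate_premises=false, withhold_voucher=true); no atom is both obligatory and forbidden, so the set is consistent.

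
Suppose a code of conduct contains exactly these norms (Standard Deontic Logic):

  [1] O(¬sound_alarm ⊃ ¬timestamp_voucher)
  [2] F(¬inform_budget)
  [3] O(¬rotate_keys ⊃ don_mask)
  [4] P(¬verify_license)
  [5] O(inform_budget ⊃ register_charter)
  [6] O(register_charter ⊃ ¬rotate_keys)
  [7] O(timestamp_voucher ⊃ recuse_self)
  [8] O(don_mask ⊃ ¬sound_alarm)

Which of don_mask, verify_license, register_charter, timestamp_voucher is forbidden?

Premise 2, F(¬inform_budget), is equivalent to O(inform_budget).
From O(inform_budget) and premise 5, O(inform_budget ⊃ register_charter), we obtain O(register_charter).
With premise 6, O(register_charter ⊃ ¬rotate_keys), the K-axiom yields O(¬rotate_keys).
Applying K to premise 3 (O(¬rotate_keys ⊃ don_mask)) and O(¬rotate_keys) yields O(don_mask).
From O(don_mask) and premise 8, O(don_mask ⊃ ¬sound_alarm), we obtain O(¬sound_alarm).
With premise 1, O(¬sound_alarm ⊃ ¬timestamp_voucher), the K-axiom yields O(¬timestamp_voucher).
So O(¬timestamp_voucher) holds, i.e. timestamp_voucher is forbidden. None of the other listed options is forbidden under the premises.

timestamp_voucher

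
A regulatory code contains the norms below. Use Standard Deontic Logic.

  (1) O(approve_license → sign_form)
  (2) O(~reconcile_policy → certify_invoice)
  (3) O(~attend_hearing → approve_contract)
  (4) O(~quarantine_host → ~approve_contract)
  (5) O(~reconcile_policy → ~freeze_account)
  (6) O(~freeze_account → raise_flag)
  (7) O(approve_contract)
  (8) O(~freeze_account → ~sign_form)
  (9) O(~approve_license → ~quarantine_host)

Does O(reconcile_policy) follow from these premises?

Yes

Premise 7 gives O(approve_contract).
Premise 4 is O(~quarantine_host → ~approve_contract); contrapositively O(approve_contract → quarantine_host). Since O(approve_contract) holds, K gives O(quarantine_host).
Premise 9 is O(~approve_license → ~quarantine_host); contrapositively O(quarantine_host → approve_license). Since O(quarantine_host) holds, K gives O(approve_license).
From O(approve_license) and premise 1, O(approve_license → sign_form), we obtain O(sign_form).
Premise 8, O(~freeze_account → ~sign_form), contraposes to O(sign_form → freeze_account); with O(sign_form) we get O(freeze_account).
Premise 5 is O(~reconcile_policy → ~freeze_account); contrapositively O(freeze_account → reconcile_policy). Since O(freeze_account) holds, K gives O(reconcile_policy).
Premises 2, 3, 6 do not contribute to this derivation.
So O(reconcile_policy) follows.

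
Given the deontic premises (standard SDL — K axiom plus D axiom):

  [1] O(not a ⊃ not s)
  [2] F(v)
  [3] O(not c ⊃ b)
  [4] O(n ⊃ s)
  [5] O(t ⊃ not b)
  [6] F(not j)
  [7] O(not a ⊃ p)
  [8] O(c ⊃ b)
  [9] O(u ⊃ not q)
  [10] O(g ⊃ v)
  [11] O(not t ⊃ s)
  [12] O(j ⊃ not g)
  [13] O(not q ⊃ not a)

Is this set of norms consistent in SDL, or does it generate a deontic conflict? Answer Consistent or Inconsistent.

Premise 10 is O(g ⊃ v), but O(g) is not derivable from the premises, so it does not yield O(v).
So O(v) is not derivable, and the apparent clash with O(not v) does not arise.
A world satisfying every obligation exists (e.g. a=true, b=true, c=false, g=false, j=true, n=false, p=false, q=true, s=true, t=false, u=false, v=false); no atom is both obligatory and forbidden, so the set is consistent.

Consistent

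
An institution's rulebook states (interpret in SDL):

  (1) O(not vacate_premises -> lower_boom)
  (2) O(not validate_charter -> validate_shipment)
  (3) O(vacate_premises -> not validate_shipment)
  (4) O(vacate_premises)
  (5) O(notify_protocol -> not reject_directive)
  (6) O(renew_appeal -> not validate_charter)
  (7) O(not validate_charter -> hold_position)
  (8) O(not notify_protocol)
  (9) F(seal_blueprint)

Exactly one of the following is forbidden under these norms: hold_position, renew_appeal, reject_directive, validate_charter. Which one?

renew_appeal

Premise 4 states O(vacate_premises) outright.
Premise 3 is O(vacate_premises -> not validate_shipment); since O(vacate_premises), deontic closure gives O(not validate_shipment).
Premise 2, O(not validate_charter -> validate_shipment), contraposes to O(not validate_shipment -> validate_charter); with O(not validate_shipment) we get O(validate_charter).
The contrapositive of premise 6 (O(renew_appeal -> not validate_charter)) is O(validate_charter -> not renew_appeal), and O(validate_charter) is already established, so O(not renew_appeal).
So O(not renew_appeal) holds, i.e. renew_appeal is forbidden. None of the other listed options is forbidden under the premises.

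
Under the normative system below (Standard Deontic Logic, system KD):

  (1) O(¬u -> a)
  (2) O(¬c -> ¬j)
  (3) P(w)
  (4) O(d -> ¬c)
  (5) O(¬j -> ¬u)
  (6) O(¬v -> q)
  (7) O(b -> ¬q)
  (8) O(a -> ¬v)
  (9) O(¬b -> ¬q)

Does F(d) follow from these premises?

Yes

Premises 7 and 9 cover both cases: O(b -> ¬q) and O(¬b -> ¬q). Since b ∨ ¬b is a tautology, O(¬q) follows.
Premise 6, O(¬v -> q), contraposes to O(¬q -> v); with O(¬q) we get O(v).
Premise 8, O(a -> ¬v), contraposes to O(v -> ¬a); with O(v) we get O(¬a).
The contrapositive of premise 1 (O(¬u -> a)) is O(¬a -> u), and O(¬a) is already established, so O(u).
Premise 5 is O(¬j -> ¬u); contrapositively O(u -> j). Since O(u) holds, K gives O(j).
Premise 2 is O(¬c -> ¬j); contrapositively O(j -> c). Since O(j) holds, K gives O(c).
The contrapositive of premise 4 (O(d -> ¬c)) is O(c -> ¬d), and O(c) is already established, so O(¬d).
Premise 3 does not contribute to this derivation.
So O(¬d) holds, i.e. F(d). The claim follows.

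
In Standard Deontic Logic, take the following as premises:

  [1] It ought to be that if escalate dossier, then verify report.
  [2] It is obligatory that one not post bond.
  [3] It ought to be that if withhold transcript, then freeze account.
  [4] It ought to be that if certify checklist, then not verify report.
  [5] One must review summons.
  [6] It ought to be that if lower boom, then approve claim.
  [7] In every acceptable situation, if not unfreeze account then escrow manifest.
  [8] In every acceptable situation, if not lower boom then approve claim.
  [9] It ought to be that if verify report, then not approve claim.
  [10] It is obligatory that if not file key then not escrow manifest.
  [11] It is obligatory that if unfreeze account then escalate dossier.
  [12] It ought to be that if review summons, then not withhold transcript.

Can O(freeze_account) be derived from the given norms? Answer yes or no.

No

Premise 3 is O(withhold_transcript → freeze_account), but O(withhold_transcript) is not derivable from the premises, so it does not yield O(freeze_account).
No other premise forces O(freeze_account). An ideal world satisfying every premise can still have freeze_account false, so O(freeze_account) is not derivable.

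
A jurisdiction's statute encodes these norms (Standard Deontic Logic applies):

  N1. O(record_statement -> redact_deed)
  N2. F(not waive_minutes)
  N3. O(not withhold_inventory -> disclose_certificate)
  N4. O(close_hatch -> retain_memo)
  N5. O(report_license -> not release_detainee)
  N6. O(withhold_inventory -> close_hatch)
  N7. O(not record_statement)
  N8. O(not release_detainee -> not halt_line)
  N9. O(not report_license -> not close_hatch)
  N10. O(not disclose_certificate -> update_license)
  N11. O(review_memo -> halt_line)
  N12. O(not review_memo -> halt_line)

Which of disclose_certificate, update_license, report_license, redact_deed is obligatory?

disclose_certificate

By case analysis on not review_memo: premise 12 gives O(not review_memo -> halt_line) and premise 11 gives O(review_memo -> halt_line), so O(halt_line) either way.
Premise 8, O(not release_detainee -> not halt_line), contraposes to O(halt_line -> release_detainee); with O(halt_line) we get O(release_detainee).
The contrapositive of premise 5 (O(report_license -> not release_detainee)) is O(release_detainee -> not report_license), and O(release_detainee) is already established, so O(not report_license).
With premise 9, O(not report_license -> not close_hatch), the K-axiom yields O(not close_hatch).
The contrapositive of premise 6 (O(withhold_inventory -> close_hatch)) is O(not close_hatch -> not withhold_inventory), and O(not close_hatch) is already established, so O(not withhold_inventory).
From O(not withhold_inventory) and premise 3, O(not withhold_inventory -> disclose_certificate), we obtain O(disclose_certificate).
So O(disclose_certificate) holds — disclose_certificate is obligatory. None of the other listed options is made obligatory by any chain of premises.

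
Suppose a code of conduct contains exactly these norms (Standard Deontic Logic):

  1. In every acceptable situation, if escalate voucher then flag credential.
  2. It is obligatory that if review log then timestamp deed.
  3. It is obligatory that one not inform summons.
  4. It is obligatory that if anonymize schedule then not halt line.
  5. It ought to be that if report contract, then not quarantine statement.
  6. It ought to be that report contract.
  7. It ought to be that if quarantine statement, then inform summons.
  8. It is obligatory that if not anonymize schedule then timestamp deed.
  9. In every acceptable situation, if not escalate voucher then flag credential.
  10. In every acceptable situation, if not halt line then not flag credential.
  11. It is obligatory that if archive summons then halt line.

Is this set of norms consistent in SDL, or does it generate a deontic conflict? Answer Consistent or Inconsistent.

Premise 7 is O(quarantine_statement → inform_summons), but O(quarantine_statement) is not derivable from the premises, so it does not yield O(inform_summons).
So O(inform_summons) is not derivable, and the apparent clash with O(¬inform_summons) does not arise.
A world satisfying every obligation exists (e.g. anonymize_schedule=false, archive_summons=false, escalate_voucher=false, flag_credential=true, halt_line=true, inform_summons=false, quarantine_statement=false, report_contract=true, review_log=false, timestamp_deed=true); no atom is both obligatory and forbidden, so the set is consistent.

Consistent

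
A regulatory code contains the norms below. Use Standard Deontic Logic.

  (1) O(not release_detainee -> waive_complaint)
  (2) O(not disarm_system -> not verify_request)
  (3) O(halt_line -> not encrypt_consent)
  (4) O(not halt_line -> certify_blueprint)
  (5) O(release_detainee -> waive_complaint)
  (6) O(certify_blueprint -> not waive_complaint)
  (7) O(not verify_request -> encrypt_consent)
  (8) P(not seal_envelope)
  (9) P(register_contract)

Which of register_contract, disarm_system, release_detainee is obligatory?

Premises 5 and 1 are O(release_detainee -> waive_complaint) and O(not release_detainee -> waive_complaint); every ideal world satisfies release_detainee or not release_detainee, so in either case waive_complaint holds — hence O(waive_complaint).
The contrapositive of premise 6 (O(certify_blueprint -> not waive_complaint)) is O(waive_complaint -> not certify_blueprint), and O(waive_complaint) is already established, so O(not certify_blueprint).
Premise 4 is O(not halt_line -> certify_blueprint); contrapositively O(not certify_blueprint -> halt_line). Since O(not certify_blueprint) holds, K gives O(halt_line).
Premise 3 is O(halt_line -> not encrypt_consent); since O(halt_line), deontic closure gives O(not encrypt_consent).
Premise 7, O(not verify_request -> encrypt_consent), contraposes to O(not encrypt_consent -> verify_request); with O(not encrypt_consent) we get O(verify_request).
Premise 2 is O(not disarm_system -> not verify_request); contrapositively O(verify_request -> disarm_system). Since O(verify_request) holds, K gives O(disarm_system).
So O(disarm_system) holds — disarm_system is obligatory. None of the other listed options is made obligatory by any chain of premises.

disarm_system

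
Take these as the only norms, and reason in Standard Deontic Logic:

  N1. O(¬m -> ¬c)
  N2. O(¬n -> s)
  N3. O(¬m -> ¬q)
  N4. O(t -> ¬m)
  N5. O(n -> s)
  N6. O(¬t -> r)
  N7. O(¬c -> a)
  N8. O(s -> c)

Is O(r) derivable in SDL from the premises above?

Premises 5 and 2 are O(n -> s) and O(¬n -> s); every ideal world satisfies n or ¬n, so in either case s holds — hence O(s).
From O(s) and premise 8, O(s -> c), we obtain O(c).
The contrapositive of premise 1 (O(¬m -> ¬c)) is O(c -> m), and O(c) is already established, so O(m).
The contrapositive of premise 4 (O(t -> ¬m)) is O(m -> ¬t), and O(m) is already established, so O(¬t).
Applying K to premise 6 (O(¬t -> r)) and O(¬t) yields O(r).
Premises 3, 7 do not contribute to this derivation.
So O(r) follows.

Yes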